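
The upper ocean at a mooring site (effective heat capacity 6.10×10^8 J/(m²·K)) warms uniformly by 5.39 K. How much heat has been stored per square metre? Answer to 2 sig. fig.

Areal heat capacity C = 6.10×10^8 J/(m²·K) (given).
ΔQ = C ΔT = 6.10×10^8 × 5.39 = 3.29×10^9 J/m².

3.3×10^9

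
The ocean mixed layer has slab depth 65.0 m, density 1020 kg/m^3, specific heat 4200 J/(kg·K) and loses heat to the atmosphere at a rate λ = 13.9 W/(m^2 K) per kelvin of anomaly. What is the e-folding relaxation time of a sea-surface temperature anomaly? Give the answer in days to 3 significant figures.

232 days

Areal heat capacity C = ρ c_p D = 1020 × 4200 × 65.0 = 2.78×10^8 J/(m²·K).
Relaxation time τ = C / λ = 2.78×10^8 / 13.9 = 2.00×10^7 s.
In days: 2.00×10^7 s / (86400 s/day) = 232 days.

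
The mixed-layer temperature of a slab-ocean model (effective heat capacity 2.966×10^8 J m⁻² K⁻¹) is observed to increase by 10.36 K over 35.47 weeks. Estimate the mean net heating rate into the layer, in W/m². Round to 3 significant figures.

143

Areal heat capacity C = 2.966×10^8 J m⁻² K⁻¹ (given).
Required heat per unit area: Q = C ΔT = 2.97×10^8 × 10.36 = 3.07×10^9 J/m².
Flux F = Q / Δt = 3.07×10^9 / 2.15×10^7 s = 143 W/m².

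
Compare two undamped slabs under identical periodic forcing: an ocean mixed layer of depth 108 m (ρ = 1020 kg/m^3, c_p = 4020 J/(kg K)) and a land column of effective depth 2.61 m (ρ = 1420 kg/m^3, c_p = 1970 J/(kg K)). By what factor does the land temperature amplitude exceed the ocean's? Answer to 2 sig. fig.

61

C_ocean = 1020 × 4020 × 108 = 4.43×10^8 J/(m²·K).
C_land = 1420 × 1970 × 2.61 = 7.30×10^6 J/(m²·K).
Undamped amplitude ∝ 1/C, so A_land/A_ocean = C_ocean/C_land = 60.7.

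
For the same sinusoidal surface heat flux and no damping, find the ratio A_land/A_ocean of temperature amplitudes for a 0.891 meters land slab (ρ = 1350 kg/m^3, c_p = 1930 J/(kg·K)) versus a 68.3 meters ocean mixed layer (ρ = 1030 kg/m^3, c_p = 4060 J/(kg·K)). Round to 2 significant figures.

C_ocean = 1030 × 4060 × 68.3 = 2.86×10^8 J/(m²·K).
C_land = 1350 × 1930 × 0.891 = 2.32×10^6 J/(m²·K).
Undamped amplitude ∝ 1/C, so A_land/A_ocean = C_ocean/C_land = 123.

120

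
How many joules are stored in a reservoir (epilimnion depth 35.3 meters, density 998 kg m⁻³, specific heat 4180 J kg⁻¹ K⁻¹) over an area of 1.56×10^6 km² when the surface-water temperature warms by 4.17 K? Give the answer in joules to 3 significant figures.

Areal heat capacity C = ρ c_p D = 998 × 4180 × 35.3 = 1.47×10^8 J/(m^2 K).
Heat per unit area: q = C ΔT = 1.47×10^8 × 4.17 = 6.14×10^8 J/m².
Total heat: Q = q × A = 6.14×10^8 × (1.56×10^6 × 10⁶ m²) = 9.58×10^20 J.

9.58×10^20 J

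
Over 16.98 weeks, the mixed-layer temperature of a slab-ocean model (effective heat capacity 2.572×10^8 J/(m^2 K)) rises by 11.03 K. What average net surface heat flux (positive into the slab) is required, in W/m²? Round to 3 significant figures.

Areal heat capacity C = 2.572×10^8 J/(m^2 K) (given).
Required heat per unit area: Q = C ΔT = 2.57×10^8 × 11.03 = 2.84×10^9 J/m².
Flux F = Q / Δt = 2.84×10^9 / 1.03×10^7 s = 276 W/m².

276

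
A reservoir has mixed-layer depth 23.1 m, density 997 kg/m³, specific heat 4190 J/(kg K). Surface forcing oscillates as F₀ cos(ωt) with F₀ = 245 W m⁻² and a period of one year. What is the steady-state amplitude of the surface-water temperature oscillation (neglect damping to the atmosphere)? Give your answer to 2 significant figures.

13 K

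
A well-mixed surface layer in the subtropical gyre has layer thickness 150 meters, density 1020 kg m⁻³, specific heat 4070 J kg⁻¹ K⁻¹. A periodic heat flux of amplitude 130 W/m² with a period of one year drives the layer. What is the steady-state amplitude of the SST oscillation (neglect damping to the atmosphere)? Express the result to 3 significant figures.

1.05 K

Areal heat capacity C = ρ c_p D = 1020 × 4070 × 150 = 6.23×10^8 J/(m²·K).
Angular frequency ω = 2π / T = 2π / 3.15×10^7 s = 1.99×10^-7 s⁻¹.
Cω = 6.23×10^8 × 1.99×10^-7 = 124 W/(m²·K).
Amplitude A = F₀ / (Cω) = 130 / 124 = 1.05 K.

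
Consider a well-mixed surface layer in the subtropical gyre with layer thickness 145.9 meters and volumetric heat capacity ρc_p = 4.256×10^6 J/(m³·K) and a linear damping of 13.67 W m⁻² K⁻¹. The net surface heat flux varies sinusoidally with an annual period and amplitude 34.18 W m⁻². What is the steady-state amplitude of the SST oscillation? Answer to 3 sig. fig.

0.275 K

Areal heat capacity C = ρc_p × D = 4.256×10^6 × 145.9 = 6.21×10^8 J/(m^2 K).
Angular frequency ω = 2π / T = 2π / 3.15×10^7 s = 1.99×10^-7 s⁻¹.
√((Cω)² + λ²) = √((124)² + 13.67²) = 124 W/(m²·K).
Amplitude A = F₀ / √((Cω)²+λ²) = 34.18 / 124 = 0.275 K.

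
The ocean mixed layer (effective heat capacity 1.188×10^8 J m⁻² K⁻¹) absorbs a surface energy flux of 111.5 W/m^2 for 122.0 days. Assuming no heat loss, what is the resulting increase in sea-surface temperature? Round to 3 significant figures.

9.89 K

Areal heat capacity C = 1.188×10^8 J m⁻² K⁻¹ (given).
Net heat input Q = F Δt = 111.5 × (122.0 days × 86400 s/day) = 1.18×10^9 J/m².
ΔT = Q / C = 1.18×10^9 / 1.19×10^8 = 9.89 K.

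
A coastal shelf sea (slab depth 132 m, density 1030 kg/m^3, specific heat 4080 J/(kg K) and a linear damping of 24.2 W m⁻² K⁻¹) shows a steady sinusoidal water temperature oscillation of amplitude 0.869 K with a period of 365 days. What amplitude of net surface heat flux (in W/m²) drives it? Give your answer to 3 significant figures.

Areal heat capacity C = ρ c_p D = 1030 × 4080 × 132 = 5.55×10^8 J/(m²·K).
ω = 2π / 3.15×10^7 s = 1.99×10^-7 s⁻¹.
√((Cω)² + λ²) = √((111)² + 24.2²) = 113 W/(m²·K).
F₀ = A × √((Cω)²+λ²) = 0.869 × 113 = 98.3 W/m².

98.3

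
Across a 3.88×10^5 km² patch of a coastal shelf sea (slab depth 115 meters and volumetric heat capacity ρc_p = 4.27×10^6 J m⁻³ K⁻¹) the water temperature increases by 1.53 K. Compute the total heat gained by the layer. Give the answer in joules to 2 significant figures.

2.9×10^20 J

Areal heat capacity C = ρc_p × D = 4.27×10^6 × 115 = 4.91×10^8 J/(m²·K).
Heat per unit area: q = C ΔT = 4.91×10^8 × 1.53 = 7.51×10^8 J/m².
Total heat: Q = q × A = 7.51×10^8 × (3.88×10^5 × 10⁶ m²) = 2.92×10^20 J.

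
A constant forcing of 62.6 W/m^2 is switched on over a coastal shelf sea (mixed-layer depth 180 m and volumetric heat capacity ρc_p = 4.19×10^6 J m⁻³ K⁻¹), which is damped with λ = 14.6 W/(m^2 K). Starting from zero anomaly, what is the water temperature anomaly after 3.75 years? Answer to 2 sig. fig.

Areal heat capacity C = ρc_p × D = 4.19×10^6 × 180 = 7.54×10^8 J/(m²·K).
τ = C / λ = 7.54×10^8 / 14.6 = 5.17×10^7 s.
Equilibrium anomaly ΔT_eq = F / λ = 62.6 / 14.6 = 4.29 K.
t = 3.75 years = 1.18×10^8 s, so t/τ = 2.29.
ΔT(t) = ΔT_eq (1 − e^(−t/τ)) = 4.29 × (1 − e^−2.29) = 3.85 K.

3.9 K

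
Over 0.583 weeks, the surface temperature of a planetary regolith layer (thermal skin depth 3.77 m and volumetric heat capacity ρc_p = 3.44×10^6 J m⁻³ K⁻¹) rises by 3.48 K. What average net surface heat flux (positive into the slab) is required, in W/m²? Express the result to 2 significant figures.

130

Areal heat capacity C = ρc_p × D = 3.44×10^6 × 3.77 = 1.30×10^7 J/(m²·K).
Required heat per unit area: Q = C ΔT = 1.30×10^7 × 3.48 = 4.51×10^7 J/m².
Flux F = Q / Δt = 4.51×10^7 / 3.53×10^5 s = 128 W/m².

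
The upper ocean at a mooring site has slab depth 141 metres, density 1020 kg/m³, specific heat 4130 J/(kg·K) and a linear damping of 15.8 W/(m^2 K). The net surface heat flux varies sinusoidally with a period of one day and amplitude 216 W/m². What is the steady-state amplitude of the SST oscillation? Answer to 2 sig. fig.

0.0050 K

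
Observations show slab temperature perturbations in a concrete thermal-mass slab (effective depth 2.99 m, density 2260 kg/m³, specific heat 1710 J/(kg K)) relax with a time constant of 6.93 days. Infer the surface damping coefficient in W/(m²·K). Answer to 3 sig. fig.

Areal heat capacity C = ρ c_p D = 2260 × 1710 × 2.99 = 1.16×10^7 J/(m^2 K).
τ = 6.93 days = 5.99×10^5 s.
λ = C / τ = 1.16×10^7 / 5.99×10^5 = 19.3 W/(m²·K).

19.3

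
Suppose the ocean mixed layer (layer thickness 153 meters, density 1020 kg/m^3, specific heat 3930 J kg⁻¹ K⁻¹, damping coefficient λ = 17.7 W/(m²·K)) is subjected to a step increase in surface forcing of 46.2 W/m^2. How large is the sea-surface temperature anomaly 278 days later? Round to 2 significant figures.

1.3 K

Areal heat capacity C = ρ c_p D = 1020 × 3930 × 153 = 6.13×10^8 J/(m^2 K).
τ = C / λ = 6.13×10^8 / 17.7 = 3.47×10^7 s.
Equilibrium anomaly ΔT_eq = F / λ = 46.2 / 17.7 = 2.61 K.
t = 278 days = 2.40×10^7 s, so t/τ = 0.693.
ΔT(t) = ΔT_eq (1 − e^(−t/τ)) = 2.61 × (1 − e^−0.693) = 1.31 K.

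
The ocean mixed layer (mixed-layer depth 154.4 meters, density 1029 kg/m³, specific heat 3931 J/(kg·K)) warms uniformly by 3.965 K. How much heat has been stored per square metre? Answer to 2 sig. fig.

Areal heat capacity C = ρ c_p D = 1029 × 3931 × 154.4 = 6.25×10^8 J/(m^2 K).
ΔQ = C ΔT = 6.25×10^8 × 3.965 = 2.48×10^9 J/m².

2.5×10^9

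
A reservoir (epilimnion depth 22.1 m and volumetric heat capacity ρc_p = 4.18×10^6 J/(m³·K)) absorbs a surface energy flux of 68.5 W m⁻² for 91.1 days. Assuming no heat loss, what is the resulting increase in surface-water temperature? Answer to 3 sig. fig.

Areal heat capacity C = ρc_p × D = 4.18×10^6 × 22.1 = 9.24×10^7 J/(m²·K).
Net heat input Q = F Δt = 68.5 × (91.1 days × 86400 s/day) = 5.39×10^8 J/m².
ΔT = Q / C = 5.39×10^8 / 9.24×10^7 = 5.84 K.

5.84 K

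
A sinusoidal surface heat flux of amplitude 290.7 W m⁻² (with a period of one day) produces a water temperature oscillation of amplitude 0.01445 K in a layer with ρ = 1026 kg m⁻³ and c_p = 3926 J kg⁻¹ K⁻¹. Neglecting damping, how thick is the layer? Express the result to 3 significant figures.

68.7 m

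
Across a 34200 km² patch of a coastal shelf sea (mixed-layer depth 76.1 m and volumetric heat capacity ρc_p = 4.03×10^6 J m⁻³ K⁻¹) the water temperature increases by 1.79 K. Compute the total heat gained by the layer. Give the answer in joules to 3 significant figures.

1.88×10^19 J

Areal heat capacity C = ρc_p × D = 4.03×10^6 × 76.1 = 3.07×10^8 J m⁻² K⁻¹.
Heat per unit area: q = C ΔT = 3.07×10^8 × 1.79 = 5.49×10^8 J/m².
Total heat: Q = q × A = 5.49×10^8 × (34200 × 10⁶ m²) = 1.88×10^19 J.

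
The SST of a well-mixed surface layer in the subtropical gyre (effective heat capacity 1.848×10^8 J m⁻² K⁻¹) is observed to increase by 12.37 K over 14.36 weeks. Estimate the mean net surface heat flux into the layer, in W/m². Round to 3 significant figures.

Areal heat capacity C = 1.848×10^8 J m⁻² K⁻¹ (given).
Required heat per unit area: Q = C ΔT = 1.85×10^8 × 12.37 = 2.29×10^9 J/m².
Flux F = Q / Δt = 2.29×10^9 / 8.68×10^6 s = 263 W/m².

263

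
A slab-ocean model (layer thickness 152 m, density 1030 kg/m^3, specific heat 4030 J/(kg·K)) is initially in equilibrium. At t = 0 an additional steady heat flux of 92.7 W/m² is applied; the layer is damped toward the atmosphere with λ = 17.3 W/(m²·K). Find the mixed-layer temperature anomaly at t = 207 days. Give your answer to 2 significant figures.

Areal heat capacity C = ρ c_p D = 1030 × 4030 × 152 = 6.31×10^8 J m⁻² K⁻¹.
τ = C / λ = 6.31×10^8 / 17.3 = 3.65×10^7 s.
Equilibrium anomaly ΔT_eq = F / λ = 92.7 / 17.3 = 5.36 K.
t = 207 days = 1.79×10^7 s, so t/τ = 0.490.
ΔT(t) = ΔT_eq (1 − e^(−t/τ)) = 5.36 × (1 − e^−0.490) = 2.08 K.

2.1 K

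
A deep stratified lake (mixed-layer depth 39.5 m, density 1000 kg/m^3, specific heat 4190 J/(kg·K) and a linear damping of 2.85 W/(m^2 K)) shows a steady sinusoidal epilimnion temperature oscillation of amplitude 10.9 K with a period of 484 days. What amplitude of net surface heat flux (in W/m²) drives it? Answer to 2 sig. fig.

270

Areal heat capacity C = ρ c_p D = 1000 × 4190 × 39.5 = 1.66×10^8 J/(m²·K).
ω = 2π / 4.18×10^7 s = 1.50×10^-7 s⁻¹.
√((Cω)² + λ²) = √((24.9)² + 2.85²) = 25.0 W/(m²·K).
F₀ = A × √((Cω)²+λ²) = 10.9 × 25.0 = 273 W/m².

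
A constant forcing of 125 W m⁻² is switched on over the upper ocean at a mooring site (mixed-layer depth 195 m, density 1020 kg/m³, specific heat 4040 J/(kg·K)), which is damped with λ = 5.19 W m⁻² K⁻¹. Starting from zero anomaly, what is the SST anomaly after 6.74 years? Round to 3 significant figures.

18.0 K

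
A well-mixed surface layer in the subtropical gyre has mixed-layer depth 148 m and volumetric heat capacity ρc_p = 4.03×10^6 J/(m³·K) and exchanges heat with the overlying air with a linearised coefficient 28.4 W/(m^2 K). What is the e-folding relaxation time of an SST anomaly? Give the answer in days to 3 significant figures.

Areal heat capacity C = ρc_p × D = 4.03×10^6 × 148 = 5.96×10^8 J/(m²·K).
Relaxation time τ = C / λ = 5.96×10^8 / 28.4 = 2.10×10^7 s.
In days: 2.10×10^7 s / (86400 s/day) = 243 days.

243 days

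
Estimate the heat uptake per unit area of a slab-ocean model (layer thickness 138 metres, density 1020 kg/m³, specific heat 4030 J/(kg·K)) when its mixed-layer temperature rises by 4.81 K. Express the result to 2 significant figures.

Areal heat capacity C = ρ c_p D = 1020 × 4030 × 138 = 5.67×10^8 J m⁻² K⁻¹.
ΔQ = C ΔT = 5.67×10^8 × 4.81 = 2.73×10^9 J/m².

2.7×10^9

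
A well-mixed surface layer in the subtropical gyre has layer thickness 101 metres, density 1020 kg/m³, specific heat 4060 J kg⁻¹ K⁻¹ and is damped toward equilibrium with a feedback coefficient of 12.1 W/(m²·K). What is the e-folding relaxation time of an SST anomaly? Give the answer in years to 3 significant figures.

1.10 years

Areal heat capacity C = ρ c_p D = 1020 × 4060 × 101 = 4.18×10^8 J m⁻² K⁻¹.
Relaxation time τ = C / λ = 4.18×10^8 / 12.1 = 3.46×10^7 s.
In years: 3.46×10^7 s / (3.156×10^7 s/year) = 1.10 years.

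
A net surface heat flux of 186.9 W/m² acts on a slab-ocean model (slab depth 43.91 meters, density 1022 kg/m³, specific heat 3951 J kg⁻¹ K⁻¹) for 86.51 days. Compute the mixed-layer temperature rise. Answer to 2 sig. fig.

7.9 K

Areal heat capacity C = ρ c_p D = 1022 × 3951 × 43.91 = 1.77×10^8 J m⁻² K⁻¹.
Net heat input Q = F Δt = 186.9 × (86.51 days × 86400 s/day) = 1.40×10^9 J/m².
ΔT = Q / C = 1.40×10^9 / 1.77×10^8 = 7.88 K.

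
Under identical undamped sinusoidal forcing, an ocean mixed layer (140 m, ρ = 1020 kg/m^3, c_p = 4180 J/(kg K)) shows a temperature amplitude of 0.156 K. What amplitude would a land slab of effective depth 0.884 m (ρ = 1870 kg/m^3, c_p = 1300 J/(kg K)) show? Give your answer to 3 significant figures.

43.3 K

C_ocean = 5.97×10^8 J/(m²·K); C_land = 2.15×10^6 J/(m²·K).
A ∝ 1/C ⇒ A_land = A_ocean × C_ocean/C_land = 0.156 × 278 = 43.3 K.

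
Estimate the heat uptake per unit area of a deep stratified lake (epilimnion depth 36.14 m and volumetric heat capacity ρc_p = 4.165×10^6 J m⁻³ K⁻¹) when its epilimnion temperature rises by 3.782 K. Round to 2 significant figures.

5.7×10^8

Areal heat capacity C = ρc_p × D = 4.165×10^6 × 36.14 = 1.51×10^8 J m⁻² K⁻¹.
ΔQ = C ΔT = 1.51×10^8 × 3.782 = 5.69×10^8 J/m².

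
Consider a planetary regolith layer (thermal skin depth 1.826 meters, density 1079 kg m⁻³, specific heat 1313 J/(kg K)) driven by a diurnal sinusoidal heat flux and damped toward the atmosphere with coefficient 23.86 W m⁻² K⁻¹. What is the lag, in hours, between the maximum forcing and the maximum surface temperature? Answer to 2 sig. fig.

Areal heat capacity C = ρ c_p D = 1079 × 1313 × 1.826 = 2.59×10^6 J m⁻² K⁻¹.
ω = 2π / 86400 s = 7.27×10^-5 s⁻¹.
Phase lag φ = arctan(Cω/λ) = arctan(188/23.86) = 1.44 rad.
Time lag = φ / ω = 1.44 / 7.27×10^-5 = 19900 s = 5.52 hours.

5.5 hours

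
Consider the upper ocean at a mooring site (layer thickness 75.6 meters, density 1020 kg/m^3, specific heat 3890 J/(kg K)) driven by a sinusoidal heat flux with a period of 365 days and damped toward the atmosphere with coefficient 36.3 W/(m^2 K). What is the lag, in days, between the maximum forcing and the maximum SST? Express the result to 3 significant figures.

59.5 days

Areal heat capacity C = ρ c_p D = 1020 × 3890 × 75.6 = 3.00×10^8 J m⁻² K⁻¹.
ω = 2π / 3.15×10^7 s = 1.99×10^-7 s⁻¹.
Phase lag φ = arctan(Cω/λ) = arctan(59.8/36.3) = 1.02 rad.
Time lag = φ / ω = 1.02 / 1.99×10^-7 = 5.14×10^6 s = 59.5 days.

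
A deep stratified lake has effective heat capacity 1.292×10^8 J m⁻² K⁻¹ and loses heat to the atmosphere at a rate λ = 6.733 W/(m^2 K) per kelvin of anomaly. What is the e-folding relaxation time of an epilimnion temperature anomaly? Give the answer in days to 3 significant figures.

Areal heat capacity C = 1.292×10^8 J m⁻² K⁻¹ (given).
Relaxation time τ = C / λ = 1.29×10^8 / 6.733 = 1.92×10^7 s.
In days: 1.92×10^7 s / (86400 s/day) = 222 days.

222 days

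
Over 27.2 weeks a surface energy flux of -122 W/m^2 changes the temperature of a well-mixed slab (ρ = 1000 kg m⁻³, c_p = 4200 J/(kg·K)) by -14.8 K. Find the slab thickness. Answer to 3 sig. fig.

32.3 m

Heat input Q = F Δt = -122 × 1.65×10^7 s = -2.01×10^9 J/m².
Required areal heat capacity C = Q / ΔT = 1.36×10^8 J/(m²·K).
Depth D = C / (ρ c_p) = 1.36×10^8 / (1000 × 4200) = 32.3 m.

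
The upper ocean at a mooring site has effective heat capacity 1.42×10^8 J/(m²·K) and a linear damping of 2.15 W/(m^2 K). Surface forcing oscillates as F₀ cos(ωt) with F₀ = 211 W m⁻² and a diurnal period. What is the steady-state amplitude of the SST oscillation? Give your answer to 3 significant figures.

0.0204 K

Areal heat capacity C = 1.42×10^8 J/(m²·K) (given).
Angular frequency ω = 2π / T = 2π / 86400 s = 7.27×10^-5 s⁻¹.
√((Cω)² + λ²) = √((10300)² + 2.15²) = 10300 W/(m²·K).
Amplitude A = F₀ / √((Cω)²+λ²) = 211 / 10300 = 0.0204 K.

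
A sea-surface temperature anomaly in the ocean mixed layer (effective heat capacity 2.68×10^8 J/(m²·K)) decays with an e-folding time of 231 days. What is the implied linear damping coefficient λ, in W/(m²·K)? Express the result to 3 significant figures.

13.4

Areal heat capacity C = 2.68×10^8 J/(m²·K) (given).
τ = 231 days = 2.00×10^7 s.
λ = C / τ = 2.68×10^8 / 2.00×10^7 = 13.4 W/(m²·K).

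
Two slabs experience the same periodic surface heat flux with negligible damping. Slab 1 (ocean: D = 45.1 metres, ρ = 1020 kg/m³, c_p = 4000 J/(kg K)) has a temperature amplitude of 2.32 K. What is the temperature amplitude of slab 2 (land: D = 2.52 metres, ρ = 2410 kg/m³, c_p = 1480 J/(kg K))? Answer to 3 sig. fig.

47.5 K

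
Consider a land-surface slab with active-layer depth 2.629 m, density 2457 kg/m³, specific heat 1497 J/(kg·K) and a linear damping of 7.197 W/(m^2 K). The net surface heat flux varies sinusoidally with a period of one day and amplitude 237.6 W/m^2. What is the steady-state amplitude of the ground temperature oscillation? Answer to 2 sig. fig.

Areal heat capacity C = ρ c_p D = 2457 × 1497 × 2.629 = 9.67×10^6 J/(m^2 K).
Angular frequency ω = 2π / T = 2π / 86400 s = 7.27×10^-5 s⁻¹.
√((Cω)² + λ²) = √((703)² + 7.197²) = 703 W/(m²·K).
Amplitude A = F₀ / √((Cω)²+λ²) = 237.6 / 703 = 0.338 K.

0.34 K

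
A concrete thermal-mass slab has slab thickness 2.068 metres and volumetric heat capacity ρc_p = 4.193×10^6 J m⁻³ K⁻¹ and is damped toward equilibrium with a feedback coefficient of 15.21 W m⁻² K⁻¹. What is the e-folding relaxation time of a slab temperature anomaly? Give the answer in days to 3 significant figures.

6.60 days

Areal heat capacity C = ρc_p × D = 4.193×10^6 × 2.068 = 8.67×10^6 J m⁻² K⁻¹.
Relaxation time τ = C / λ = 8.67×10^6 / 15.21 = 5.70×10^5 s.
In days: 5.70×10^5 s / (86400 s/day) = 6.60 days.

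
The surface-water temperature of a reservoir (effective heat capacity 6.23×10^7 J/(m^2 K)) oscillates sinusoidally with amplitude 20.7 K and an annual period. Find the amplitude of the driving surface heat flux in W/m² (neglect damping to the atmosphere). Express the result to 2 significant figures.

Areal heat capacity C = 6.23×10^7 J/(m^2 K) (given).
ω = 2π / 3.15×10^7 s = 1.99×10^-7 s⁻¹.
Cω = 6.23×10^7 × 1.99×10^-7 = 12.4 W/(m²·K).
F₀ = A × Cω = 20.7 × 12.4 = 257 W/m².

260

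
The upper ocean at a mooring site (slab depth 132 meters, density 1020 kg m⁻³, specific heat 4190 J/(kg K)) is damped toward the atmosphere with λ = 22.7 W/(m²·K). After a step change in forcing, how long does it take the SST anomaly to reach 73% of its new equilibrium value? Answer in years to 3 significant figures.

1.03 years

Areal heat capacity C = ρ c_p D = 1020 × 4190 × 132 = 5.64×10^8 J m⁻² K⁻¹.
τ = C / λ = 5.64×10^8 / 22.7 = 2.49×10^7 s.
Fraction reached: 1 − e^(−t/τ) = 0.73 ⇒ t = −τ ln(1 − 0.73) = τ × 1.31.
t = 3.25×10^7 s = 1.03 years.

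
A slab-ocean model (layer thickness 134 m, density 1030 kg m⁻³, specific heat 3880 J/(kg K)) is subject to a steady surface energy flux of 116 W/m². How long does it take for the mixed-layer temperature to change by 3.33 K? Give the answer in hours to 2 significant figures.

4300 hours

Areal heat capacity C = ρ c_p D = 1030 × 3880 × 134 = 5.36×10^8 J m⁻² K⁻¹.
Time required: Δt = C ΔT / F = 5.36×10^8 × 3.33 / 116 = 1.54×10^7 s.
In hours: 1.54×10^7 s / (3600 s/hour) = 4270 hours.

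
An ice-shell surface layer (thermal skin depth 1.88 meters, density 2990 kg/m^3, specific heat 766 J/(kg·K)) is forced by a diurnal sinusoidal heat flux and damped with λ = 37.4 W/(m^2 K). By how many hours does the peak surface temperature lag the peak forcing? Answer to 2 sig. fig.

Areal heat capacity C = ρ c_p D = 2990 × 766 × 1.88 = 4.31×10^6 J/(m^2 K).
ω = 2π / 86400 s = 7.27×10^-5 s⁻¹.
Phase lag φ = arctan(Cω/λ) = arctan(313/37.4) = 1.45 rad.
Time lag = φ / ω = 1.45 / 7.27×10^-5 = 20000 s = 5.55 hours.

5.5 hours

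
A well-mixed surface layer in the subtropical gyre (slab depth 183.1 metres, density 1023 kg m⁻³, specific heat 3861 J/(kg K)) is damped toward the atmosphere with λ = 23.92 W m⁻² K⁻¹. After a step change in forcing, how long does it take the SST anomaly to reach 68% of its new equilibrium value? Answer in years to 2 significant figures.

Areal heat capacity C = ρ c_p D = 1023 × 3861 × 183.1 = 7.23×10^8 J/(m²·K).
τ = C / λ = 7.23×10^8 / 23.92 = 3.02×10^7 s.
Fraction reached: 1 − e^(−t/τ) = 0.68 ⇒ t = −τ ln(1 − 0.68) = τ × 1.14.
t = 3.45×10^7 s = 1.09 years.

1.1 years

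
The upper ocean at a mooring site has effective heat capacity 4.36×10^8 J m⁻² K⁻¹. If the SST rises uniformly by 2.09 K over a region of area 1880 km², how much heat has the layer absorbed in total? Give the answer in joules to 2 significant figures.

Areal heat capacity C = 4.36×10^8 J m⁻² K⁻¹ (given).
Heat per unit area: q = C ΔT = 4.36×10^8 × 2.09 = 9.11×10^8 J/m².
Total heat: Q = q × A = 9.11×10^8 × (1880 × 10⁶ m²) = 1.71×10^18 J.

1.7×10^18 J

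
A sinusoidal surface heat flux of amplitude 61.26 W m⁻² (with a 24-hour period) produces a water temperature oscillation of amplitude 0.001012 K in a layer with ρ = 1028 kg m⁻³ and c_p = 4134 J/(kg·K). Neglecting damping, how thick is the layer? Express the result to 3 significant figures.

ω = 2π / 86400 s = 7.27×10^-5 s⁻¹.
Required C = F₀ / (A ω) = 61.26 / (0.001012 × 7.27×10^-5) = 8.32×10^8 J/(m²·K).
D = C / (ρ c_p) = 8.32×10^8 / (1028 × 4134) = 196 m.

196 m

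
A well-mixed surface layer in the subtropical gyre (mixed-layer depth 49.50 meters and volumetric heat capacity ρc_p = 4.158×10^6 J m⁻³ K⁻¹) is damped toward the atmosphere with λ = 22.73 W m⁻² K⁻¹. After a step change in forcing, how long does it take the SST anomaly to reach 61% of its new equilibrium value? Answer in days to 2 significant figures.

Areal heat capacity C = ρc_p × D = 4.158×10^6 × 49.50 = 2.06×10^8 J/(m²·K).
τ = C / λ = 2.06×10^8 / 22.73 = 9.06×10^6 s.
Fraction reached: 1 − e^(−t/τ) = 0.61 ⇒ t = −τ ln(1 − 0.61) = τ × 0.942.
t = 8.53×10^6 s = 98.7 days.

99 days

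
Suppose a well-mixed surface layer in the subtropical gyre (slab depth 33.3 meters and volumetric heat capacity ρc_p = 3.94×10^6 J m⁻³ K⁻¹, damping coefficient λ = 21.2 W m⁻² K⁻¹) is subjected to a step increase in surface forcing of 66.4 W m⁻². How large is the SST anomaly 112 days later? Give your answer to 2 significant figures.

2.5 K

Areal heat capacity C = ρc_p × D = 3.94×10^6 × 33.3 = 1.31×10^8 J/(m^2 K).
τ = C / λ = 1.31×10^8 / 21.2 = 6.19×10^6 s.
Equilibrium anomaly ΔT_eq = F / λ = 66.4 / 21.2 = 3.13 K.
t = 112 days = 9.68×10^6 s, so t/τ = 1.56.
ΔT(t) = ΔT_eq (1 − e^(−t/τ)) = 3.13 × (1 − e^−1.56) = 2.48 K.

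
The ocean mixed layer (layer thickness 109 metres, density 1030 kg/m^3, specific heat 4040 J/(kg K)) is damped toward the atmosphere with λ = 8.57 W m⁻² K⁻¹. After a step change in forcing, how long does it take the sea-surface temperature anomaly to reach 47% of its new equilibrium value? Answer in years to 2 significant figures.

1.1 years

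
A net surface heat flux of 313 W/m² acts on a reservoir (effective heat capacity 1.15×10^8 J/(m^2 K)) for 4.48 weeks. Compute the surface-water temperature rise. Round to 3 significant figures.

7.37 K

Areal heat capacity C = 1.15×10^8 J/(m^2 K) (given).
Net heat input Q = F Δt = 313 × (4.48 weeks × 6.048×10^5 s/week) = 8.48×10^8 J/m².
ΔT = Q / C = 8.48×10^8 / 1.15×10^8 = 7.37 K.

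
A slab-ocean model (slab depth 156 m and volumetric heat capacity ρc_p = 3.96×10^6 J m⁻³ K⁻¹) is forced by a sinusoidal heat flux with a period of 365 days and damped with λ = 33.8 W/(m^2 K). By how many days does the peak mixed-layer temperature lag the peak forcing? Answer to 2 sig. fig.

76 days

Areal heat capacity C = ρc_p × D = 3.96×10^6 × 156 = 6.18×10^8 J m⁻² K⁻¹.
ω = 2π / 3.15×10^7 s = 1.99×10^-7 s⁻¹.
Phase lag φ = arctan(Cω/λ) = arctan(123/33.8) = 1.30 rad.
Time lag = φ / ω = 1.30 / 1.99×10^-7 = 6.54×10^6 s = 75.7 days.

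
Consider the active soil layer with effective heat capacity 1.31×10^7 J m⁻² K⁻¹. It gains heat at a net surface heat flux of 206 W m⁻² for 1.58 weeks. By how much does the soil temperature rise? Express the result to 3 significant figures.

Areal heat capacity C = 1.31×10^7 J m⁻² K⁻¹ (given).
Net heat input Q = F Δt = 206 × (1.58 weeks × 6.048×10^5 s/week) = 1.97×10^8 J/m².
ΔT = Q / C = 1.97×10^8 / 1.31×10^7 = 15.0 K.

15.0 K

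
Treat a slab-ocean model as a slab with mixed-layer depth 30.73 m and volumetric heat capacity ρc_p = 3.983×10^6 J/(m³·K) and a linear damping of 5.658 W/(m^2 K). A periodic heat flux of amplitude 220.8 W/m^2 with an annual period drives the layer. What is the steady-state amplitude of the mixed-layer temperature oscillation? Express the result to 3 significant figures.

8.82 K

Areal heat capacity C = ρc_p × D = 3.983×10^6 × 30.73 = 1.22×10^8 J/(m^2 K).
Angular frequency ω = 2π / T = 2π / 3.15×10^7 s = 1.99×10^-7 s⁻¹.
√((Cω)² + λ²) = √((24.4)² + 5.658²) = 25.0 W/(m²·K).
Amplitude A = F₀ / √((Cω)²+λ²) = 220.8 / 25.0 = 8.82 K.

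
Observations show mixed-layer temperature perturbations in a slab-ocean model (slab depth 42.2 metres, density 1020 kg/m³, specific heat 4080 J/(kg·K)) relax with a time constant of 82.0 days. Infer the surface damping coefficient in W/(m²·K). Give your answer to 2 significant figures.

25

Areal heat capacity C = ρ c_p D = 1020 × 4080 × 42.2 = 1.76×10^8 J m⁻² K⁻¹.
τ = 82.0 days = 7.08×10^6 s.
λ = C / τ = 1.76×10^8 / 7.08×10^6 = 24.8 W/(m²·K).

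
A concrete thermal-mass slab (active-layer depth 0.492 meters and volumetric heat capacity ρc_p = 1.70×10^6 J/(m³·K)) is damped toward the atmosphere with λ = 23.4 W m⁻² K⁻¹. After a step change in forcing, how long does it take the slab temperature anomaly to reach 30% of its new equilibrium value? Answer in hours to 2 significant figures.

3.5 hours

Areal heat capacity C = ρc_p × D = 1.70×10^6 × 0.492 = 8.36×10^5 J m⁻² K⁻¹.
τ = C / λ = 8.36×10^5 / 23.4 = 35700 s.
Fraction reached: 1 − e^(−t/τ) = 0.30 ⇒ t = −τ ln(1 − 0.30) = τ × 0.357.
t = 12700 s = 3.54 hours.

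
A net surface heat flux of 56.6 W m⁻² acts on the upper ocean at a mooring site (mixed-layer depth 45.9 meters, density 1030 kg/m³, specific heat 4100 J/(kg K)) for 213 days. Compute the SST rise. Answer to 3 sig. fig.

Areal heat capacity C = ρ c_p D = 1030 × 4100 × 45.9 = 1.94×10^8 J m⁻² K⁻¹.
Net heat input Q = F Δt = 56.6 × (213 days × 86400 s/day) = 1.04×10^9 J/m².
ΔT = Q / C = 1.04×10^9 / 1.94×10^8 = 5.37 K.

5.37 K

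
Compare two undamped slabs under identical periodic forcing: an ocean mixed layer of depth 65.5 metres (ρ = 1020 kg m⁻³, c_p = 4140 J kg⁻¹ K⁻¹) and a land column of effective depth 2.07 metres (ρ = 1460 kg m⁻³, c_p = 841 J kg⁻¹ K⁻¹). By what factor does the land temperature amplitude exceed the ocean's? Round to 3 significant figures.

109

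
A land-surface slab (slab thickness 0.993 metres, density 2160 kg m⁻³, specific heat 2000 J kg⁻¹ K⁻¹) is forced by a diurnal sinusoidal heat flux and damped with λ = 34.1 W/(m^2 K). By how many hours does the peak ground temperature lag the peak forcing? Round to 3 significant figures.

Areal heat capacity C = ρ c_p D = 2160 × 2000 × 0.993 = 4.29×10^6 J m⁻² K⁻¹.
ω = 2π / 86400 s = 7.27×10^-5 s⁻¹.
Phase lag φ = arctan(Cω/λ) = arctan(312/34.1) = 1.46 rad.
Time lag = φ / ω = 1.46 / 7.27×10^-5 = 20100 s = 5.58 hours.

5.58 hours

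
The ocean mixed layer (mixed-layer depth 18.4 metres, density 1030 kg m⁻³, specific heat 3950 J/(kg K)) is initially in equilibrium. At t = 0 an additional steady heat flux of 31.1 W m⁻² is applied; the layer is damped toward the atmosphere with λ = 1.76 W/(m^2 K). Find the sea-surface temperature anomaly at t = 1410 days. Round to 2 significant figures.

Areal heat capacity C = ρ c_p D = 1030 × 3950 × 18.4 = 7.49×10^7 J m⁻² K⁻¹.
τ = C / λ = 7.49×10^7 / 1.76 = 4.25×10^7 s.
Equilibrium anomaly ΔT_eq = F / λ = 31.1 / 1.76 = 17.7 K.
t = 1410 days = 1.22×10^8 s, so t/τ = 2.86.
ΔT(t) = ΔT_eq (1 − e^(−t/τ)) = 17.7 × (1 − e^−2.86) = 16.7 K.

17 K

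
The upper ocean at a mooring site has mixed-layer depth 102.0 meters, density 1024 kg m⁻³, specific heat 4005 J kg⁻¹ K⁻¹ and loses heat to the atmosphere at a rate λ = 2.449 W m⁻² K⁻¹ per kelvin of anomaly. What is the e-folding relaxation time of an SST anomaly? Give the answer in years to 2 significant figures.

5.4 years

Areal heat capacity C = ρ c_p D = 1024 × 4005 × 102.0 = 4.18×10^8 J/(m^2 K).
Relaxation time τ = C / λ = 4.18×10^8 / 2.449 = 1.71×10^8 s.
In years: 1.71×10^8 s / (3.156×10^7 s/year) = 5.41 years.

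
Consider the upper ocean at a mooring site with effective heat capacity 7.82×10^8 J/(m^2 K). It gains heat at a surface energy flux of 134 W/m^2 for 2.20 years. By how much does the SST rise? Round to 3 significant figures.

11.9 K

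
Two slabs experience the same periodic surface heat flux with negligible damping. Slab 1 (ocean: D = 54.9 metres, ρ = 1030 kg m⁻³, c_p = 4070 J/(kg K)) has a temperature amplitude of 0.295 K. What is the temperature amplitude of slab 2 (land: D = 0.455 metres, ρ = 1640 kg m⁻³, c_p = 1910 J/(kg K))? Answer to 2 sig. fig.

C_ocean = 2.30×10^8 J/(m²·K); C_land = 1.43×10^6 J/(m²·K).
A ∝ 1/C ⇒ A_land = A_ocean × C_ocean/C_land = 0.295 × 161 = 47.6 K.

48 K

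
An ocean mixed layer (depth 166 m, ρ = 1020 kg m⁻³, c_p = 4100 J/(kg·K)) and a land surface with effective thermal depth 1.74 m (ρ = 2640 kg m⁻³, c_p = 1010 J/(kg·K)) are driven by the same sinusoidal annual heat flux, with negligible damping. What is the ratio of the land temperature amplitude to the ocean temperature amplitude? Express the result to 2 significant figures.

C_ocean = 1020 × 4100 × 166 = 6.94×10^8 J/(m²·K).
C_land = 2640 × 1010 × 1.74 = 4.64×10^6 J/(m²·K).
Undamped amplitude ∝ 1/C, so A_land/A_ocean = C_ocean/C_land = 150.

150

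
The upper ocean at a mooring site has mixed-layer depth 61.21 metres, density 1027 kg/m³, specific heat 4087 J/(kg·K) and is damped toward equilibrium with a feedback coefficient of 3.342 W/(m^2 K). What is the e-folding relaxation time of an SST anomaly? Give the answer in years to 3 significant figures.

Areal heat capacity C = ρ c_p D = 1027 × 4087 × 61.21 = 2.57×10^8 J/(m²·K).
Relaxation time τ = C / λ = 2.57×10^8 / 3.342 = 7.69×10^7 s.
In years: 7.69×10^7 s / (3.156×10^7 s/year) = 2.44 years.

2.44 years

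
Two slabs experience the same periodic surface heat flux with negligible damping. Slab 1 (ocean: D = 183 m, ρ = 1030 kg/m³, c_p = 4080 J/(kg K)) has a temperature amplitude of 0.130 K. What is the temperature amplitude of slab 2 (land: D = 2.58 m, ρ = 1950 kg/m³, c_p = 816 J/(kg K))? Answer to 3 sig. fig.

24.4 K

C_ocean = 7.69×10^8 J/(m²·K); C_land = 4.11×10^6 J/(m²·K).
A ∝ 1/C ⇒ A_land = A_ocean × C_ocean/C_land = 0.130 × 187 = 24.4 K.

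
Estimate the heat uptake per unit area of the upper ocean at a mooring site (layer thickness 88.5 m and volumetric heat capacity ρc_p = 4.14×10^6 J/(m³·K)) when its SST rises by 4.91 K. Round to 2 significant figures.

Areal heat capacity C = ρc_p × D = 4.14×10^6 × 88.5 = 3.66×10^8 J/(m²·K).
ΔQ = C ΔT = 3.66×10^8 × 4.91 = 1.80×10^9 J/m².

1.8×10^9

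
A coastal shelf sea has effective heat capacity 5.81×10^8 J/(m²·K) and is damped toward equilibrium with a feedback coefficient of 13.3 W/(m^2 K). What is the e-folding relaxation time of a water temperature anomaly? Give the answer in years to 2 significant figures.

1.4 years

Areal heat capacity C = 5.81×10^8 J/(m²·K) (given).
Relaxation time τ = C / λ = 5.81×10^8 / 13.3 = 4.37×10^7 s.
In years: 4.37×10^7 s / (3.156×10^7 s/year) = 1.38 years.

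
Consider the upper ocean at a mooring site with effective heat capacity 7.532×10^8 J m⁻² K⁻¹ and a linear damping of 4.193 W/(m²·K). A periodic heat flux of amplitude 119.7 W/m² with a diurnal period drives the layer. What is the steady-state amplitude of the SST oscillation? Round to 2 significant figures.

0.0022 K

Areal heat capacity C = 7.532×10^8 J m⁻² K⁻¹ (given).
Angular frequency ω = 2π / T = 2π / 86400 s = 7.27×10^-5 s⁻¹.
√((Cω)² + λ²) = √((54800)² + 4.193²) = 54800 W/(m²·K).
Amplitude A = F₀ / √((Cω)²+λ²) = 119.7 / 54800 = 0.00219 K.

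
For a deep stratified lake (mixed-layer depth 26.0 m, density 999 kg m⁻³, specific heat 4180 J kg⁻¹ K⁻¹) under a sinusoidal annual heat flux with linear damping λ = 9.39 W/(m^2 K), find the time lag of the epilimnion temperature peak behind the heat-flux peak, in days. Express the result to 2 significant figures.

67 days

Areal heat capacity C = ρ c_p D = 999 × 4180 × 26.0 = 1.09×10^8 J/(m²·K).
ω = 2π / 3.15×10^7 s = 1.99×10^-7 s⁻¹.
Phase lag φ = arctan(Cω/λ) = arctan(21.6/9.39) = 1.16 rad.
Time lag = φ / ω = 1.16 / 1.99×10^-7 = 5.83×10^6 s = 67.5 days.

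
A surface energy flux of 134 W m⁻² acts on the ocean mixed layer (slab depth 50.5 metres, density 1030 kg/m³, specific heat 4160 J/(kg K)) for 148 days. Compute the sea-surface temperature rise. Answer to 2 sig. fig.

7.9 K

Areal heat capacity C = ρ c_p D = 1030 × 4160 × 50.5 = 2.16×10^8 J/(m²·K).
Net heat input Q = F Δt = 134 × (148 days × 86400 s/day) = 1.71×10^9 J/m².
ΔT = Q / C = 1.71×10^9 / 2.16×10^8 = 7.92 K.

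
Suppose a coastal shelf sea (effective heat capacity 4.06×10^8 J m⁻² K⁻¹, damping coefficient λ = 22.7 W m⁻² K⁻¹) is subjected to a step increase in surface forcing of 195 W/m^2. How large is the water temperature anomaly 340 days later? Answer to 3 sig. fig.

Areal heat capacity C = 4.06×10^8 J m⁻² K⁻¹ (given).
τ = C / λ = 4.06×10^8 / 22.7 = 1.79×10^7 s.
Equilibrium anomaly ΔT_eq = F / λ = 195 / 22.7 = 8.59 K.
t = 340 days = 2.94×10^7 s, so t/τ = 1.64.
ΔT(t) = ΔT_eq (1 − e^(−t/τ)) = 8.59 × (1 − e^−1.64) = 6.93 K.

6.93 K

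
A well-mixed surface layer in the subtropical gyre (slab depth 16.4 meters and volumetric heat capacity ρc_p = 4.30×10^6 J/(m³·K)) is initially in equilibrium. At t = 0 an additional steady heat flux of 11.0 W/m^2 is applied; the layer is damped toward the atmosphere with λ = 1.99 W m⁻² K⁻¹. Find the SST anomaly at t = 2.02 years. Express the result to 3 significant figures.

Areal heat capacity C = ρc_p × D = 4.30×10^6 × 16.4 = 7.05×10^7 J/(m^2 K).
τ = C / λ = 7.05×10^7 / 1.99 = 3.54×10^7 s.
Equilibrium anomaly ΔT_eq = F / λ = 11.0 / 1.99 = 5.53 K.
t = 2.02 years = 6.37×10^7 s, so t/τ = 1.80.
ΔT(t) = ΔT_eq (1 − e^(−t/τ)) = 5.53 × (1 − e^−1.80) = 4.61 K.

4.61 K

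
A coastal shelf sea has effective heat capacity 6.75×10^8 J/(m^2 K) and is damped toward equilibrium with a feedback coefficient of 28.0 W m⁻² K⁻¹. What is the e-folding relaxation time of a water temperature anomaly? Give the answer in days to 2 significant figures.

280 days

Areal heat capacity C = 6.75×10^8 J/(m^2 K) (given).
Relaxation time τ = C / λ = 6.75×10^8 / 28.0 = 2.41×10^7 s.
In days: 2.41×10^7 s / (86400 s/day) = 279 days.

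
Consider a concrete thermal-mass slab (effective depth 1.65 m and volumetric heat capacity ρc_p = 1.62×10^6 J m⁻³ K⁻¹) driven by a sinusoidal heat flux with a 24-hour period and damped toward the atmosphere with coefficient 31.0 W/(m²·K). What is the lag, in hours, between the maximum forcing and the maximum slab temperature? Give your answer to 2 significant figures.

5.4 hours

Areal heat capacity C = ρc_p × D = 1.62×10^6 × 1.65 = 2.67×10^6 J/(m^2 K).
ω = 2π / 86400 s = 7.27×10^-5 s⁻¹.
Phase lag φ = arctan(Cω/λ) = arctan(194/31.0) = 1.41 rad.
Time lag = φ / ω = 1.41 / 7.27×10^-5 = 19400 s = 5.40 hours.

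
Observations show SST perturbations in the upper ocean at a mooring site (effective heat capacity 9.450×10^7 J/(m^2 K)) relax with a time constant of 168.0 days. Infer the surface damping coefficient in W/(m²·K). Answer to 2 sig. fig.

6.5

Areal heat capacity C = 9.450×10^7 J/(m^2 K) (given).
τ = 168.0 days = 1.45×10^7 s.
λ = C / τ = 9.45×10^7 / 1.45×10^7 = 6.51 W/(m²·K).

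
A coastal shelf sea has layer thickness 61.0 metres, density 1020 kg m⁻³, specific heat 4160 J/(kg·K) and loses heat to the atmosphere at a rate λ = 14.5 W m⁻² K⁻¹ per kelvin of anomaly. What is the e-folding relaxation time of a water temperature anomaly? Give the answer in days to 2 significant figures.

Areal heat capacity C = ρ c_p D = 1020 × 4160 × 61.0 = 2.59×10^8 J/(m^2 K).
Relaxation time τ = C / λ = 2.59×10^8 / 14.5 = 1.79×10^7 s.
In days: 1.79×10^7 s / (86400 s/day) = 207 days.

210 days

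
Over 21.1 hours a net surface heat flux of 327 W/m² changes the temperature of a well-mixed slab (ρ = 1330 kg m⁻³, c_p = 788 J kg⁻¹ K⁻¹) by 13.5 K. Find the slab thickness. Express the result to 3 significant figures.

Heat input Q = F Δt = 327 × 76000 s = 2.48×10^7 J/m².
Required areal heat capacity C = Q / ΔT = 1.84×10^6 J/(m²·K).
Depth D = C / (ρ c_p) = 1.84×10^6 / (1330 × 788) = 1.76 m.

1.76 m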